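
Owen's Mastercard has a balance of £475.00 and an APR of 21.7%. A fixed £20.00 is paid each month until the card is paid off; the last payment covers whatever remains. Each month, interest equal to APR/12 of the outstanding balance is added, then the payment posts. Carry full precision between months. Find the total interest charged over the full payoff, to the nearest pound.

£151

Monthly rate r = 21.7%/12 = 1.80833% = 0.0180833.
Payoff takes n = ⌈−ln(1 − rB₀/P)/ln(1+r)⌉ = ⌈31.314⌉ = 32 payments; the last is £6.32.
Total paid = 31·£20.00 + £6.32 = £626.32.
Total interest = total paid − principal = £626.32 − £475.00 = £151.32.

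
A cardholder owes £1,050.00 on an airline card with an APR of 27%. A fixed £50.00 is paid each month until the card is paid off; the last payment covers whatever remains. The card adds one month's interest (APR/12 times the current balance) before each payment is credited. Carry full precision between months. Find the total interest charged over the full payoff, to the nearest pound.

Monthly rate r = 27%/12 = 2.25% = 0.0225.
Payoff takes n = ⌈−ln(1 − rB₀/P)/ln(1+r)⌉ = ⌈28.746⌉ = 29 payments; the last is £37.38.
Total paid = 28·£50.00 + £37.38 = £1,437.38.
Total interest = total paid − principal = £1,437.38 − £1,050.00 = £387.38.

£387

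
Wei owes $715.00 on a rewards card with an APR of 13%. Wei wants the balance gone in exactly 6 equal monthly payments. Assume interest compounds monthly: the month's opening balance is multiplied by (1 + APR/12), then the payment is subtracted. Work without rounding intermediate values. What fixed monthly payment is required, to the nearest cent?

Monthly rate r = 13%/12 = 1.08333% = 0.0108333.
Level-payment amortization: P = B₀·r / (1 − (1+r)^(−n)) = 715.00·0.0108333 / (1 − 1.01083^(−6)).
Denominator 1 − (1+r)^(−6) = 0.0626049171.
P = 7.74583 / 0.0626049171 ≈ 123.73.

$123.73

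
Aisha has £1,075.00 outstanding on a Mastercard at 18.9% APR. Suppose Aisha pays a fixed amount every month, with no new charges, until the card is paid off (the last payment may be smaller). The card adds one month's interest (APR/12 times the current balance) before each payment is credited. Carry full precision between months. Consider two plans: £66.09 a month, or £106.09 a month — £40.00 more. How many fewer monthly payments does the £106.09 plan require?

7 fewer payments

Monthly rate r = 18.9%/12 = 1.575% = 0.01575.
At £66.09/mo: n = ⌈−ln(1 − rB₀/P)/ln(1+r)⌉ = 19 payments (last £62.08); total interest = total paid − £1,075.00 = £176.70.
At £106.09/mo: 12 payments (last £13.46); total interest £105.45.
Payments saved = 19 − 12 = 7.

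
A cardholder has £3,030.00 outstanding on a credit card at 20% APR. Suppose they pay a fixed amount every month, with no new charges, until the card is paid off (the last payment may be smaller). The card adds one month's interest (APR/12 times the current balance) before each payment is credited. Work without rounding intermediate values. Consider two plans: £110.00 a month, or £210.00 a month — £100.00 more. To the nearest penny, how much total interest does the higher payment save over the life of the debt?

Monthly rate r = 20%/12 = 1.66667% = 0.0166667.
At £110.00/mo: n = ⌈−ln(1 − rB₀/P)/ln(1+r)⌉ = 38 payments (last £19.56); total interest = total paid − £3,030.00 = £1,059.56.
At £210.00/mo: 17 payments (last £135.00); total interest £465.00.
Interest saved = £1,059.56 − £465.00 = £594.56.

£594.56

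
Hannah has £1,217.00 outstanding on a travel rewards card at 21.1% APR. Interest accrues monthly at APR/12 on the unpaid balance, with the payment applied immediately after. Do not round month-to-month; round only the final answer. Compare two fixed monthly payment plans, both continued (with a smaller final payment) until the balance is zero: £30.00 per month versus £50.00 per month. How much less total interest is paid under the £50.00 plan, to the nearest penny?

Monthly rate r = 21.1%/12 = 1.75833% = 0.0175833.
At £30.00/mo: n = ⌈−ln(1 − rB₀/P)/ln(1+r)⌉ = 72 payments (last £20.27); total interest = total paid − £1,217.00 = £933.27.
At £50.00/mo: 33 payments (last £2.32); total interest £385.32.
Interest saved = £933.27 − £385.32 = £547.95.

£547.95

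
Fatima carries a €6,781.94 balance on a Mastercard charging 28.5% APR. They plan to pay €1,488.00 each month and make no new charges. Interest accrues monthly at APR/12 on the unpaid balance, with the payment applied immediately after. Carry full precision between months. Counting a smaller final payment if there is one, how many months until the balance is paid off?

Monthly rate r = 28.5%/12 = 2.375% = 0.02375.
Recurrence: B ← B·(1+r) − €1,488.00.
Month 1: interest €161.07; balance after payment €5,455.01.
Month 2: interest €129.56; balance after payment €4,096.57.
Month 3: interest €97.29; balance after payment €2,705.86.
Month 4: interest €64.26; balance after payment €1,282.13.
Month 5: interest €30.45; balance after payment €0.00.

5 payments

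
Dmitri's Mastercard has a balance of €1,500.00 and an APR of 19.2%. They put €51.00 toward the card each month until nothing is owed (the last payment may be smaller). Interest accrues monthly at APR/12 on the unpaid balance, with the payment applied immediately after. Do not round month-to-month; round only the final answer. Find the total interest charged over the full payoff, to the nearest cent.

€543.41

Monthly rate r = 19.2%/12 = 1.6% = 0.016.
Payoff takes n = ⌈−ln(1 − rB₀/P)/ln(1+r)⌉ = ⌈40.066⌉ = 41 payments; the last is €3.41.
Total paid = 40·€51.00 + €3.41 = €2,043.41.
Total interest = total paid − principal = €2,043.41 − €1,500.00 = €543.41.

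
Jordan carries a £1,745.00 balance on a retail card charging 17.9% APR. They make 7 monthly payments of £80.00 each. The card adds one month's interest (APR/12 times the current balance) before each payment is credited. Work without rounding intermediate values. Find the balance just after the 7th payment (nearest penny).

Monthly rate r = 17.9%/12 = 1.49167% = 0.0149167.
Each month: B ← B·(1+r) − £80.00.
Month 1: interest £26.03; balance after payment £1,691.03.
Month 2: interest £25.22; balance after payment £1,636.25.
Month 3: interest £24.41; balance after payment £1,580.66.
Month 4: interest £23.58; balance after payment £1,524.24.
Month 5: interest £22.74; balance after payment £1,466.98.
Month 6: interest £21.88; balance after payment £1,408.86.
Month 7: interest £21.02; balance after payment £1,349.87.

£1,349.87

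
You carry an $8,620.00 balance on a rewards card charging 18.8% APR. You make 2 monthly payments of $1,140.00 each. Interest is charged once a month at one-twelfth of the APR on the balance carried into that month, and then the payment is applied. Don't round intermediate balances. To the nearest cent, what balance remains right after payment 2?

Monthly rate r = 18.8%/12 = 1.56667% = 0.0156667.
Each month: B ← B·(1+r) − $1,140.00.
Month 1: interest $135.05; balance after payment $7,615.05.
Month 2: interest $119.30; balance after payment $6,594.35.

$6,594.35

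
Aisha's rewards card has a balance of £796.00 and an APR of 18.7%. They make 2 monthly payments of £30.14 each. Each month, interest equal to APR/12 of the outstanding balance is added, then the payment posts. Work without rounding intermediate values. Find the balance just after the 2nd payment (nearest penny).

£760.25

Monthly rate r = 18.7%/12 = 1.55833% = 0.0155833.
Each month: B ← B·(1+r) − £30.14.
Month 1: interest £12.40; balance after payment £778.26.
Month 2: interest £12.13; balance after payment £760.25.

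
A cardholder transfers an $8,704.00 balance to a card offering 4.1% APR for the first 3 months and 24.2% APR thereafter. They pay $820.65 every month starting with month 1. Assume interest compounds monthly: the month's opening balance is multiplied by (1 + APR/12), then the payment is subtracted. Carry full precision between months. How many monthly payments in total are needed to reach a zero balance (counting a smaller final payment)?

Promo months 1–3 at r₀ = 4.1%/12 = 0.00341667; months 4+ at r₁ = 24.2%/12 = 0.0201667.
After month 3: iterate B ← B·(1+r₀) − $820.65 for 3 months → $6,323.15.
Then at r₁ with $820.65/mo: n₂ = −ln(1 − r₁·B/P)/ln(1+r₁) ≈ 8.46 → 9 more payments.

12 months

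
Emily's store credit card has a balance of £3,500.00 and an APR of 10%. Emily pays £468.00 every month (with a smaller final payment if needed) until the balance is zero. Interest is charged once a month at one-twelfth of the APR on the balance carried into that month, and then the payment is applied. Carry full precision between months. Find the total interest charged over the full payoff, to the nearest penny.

Monthly rate r = 10%/12 = 0.833333% = 0.00833333.
Payoff takes n = ⌈−ln(1 − rB₀/P)/ln(1+r)⌉ = ⌈7.754⌉ = 8 payments; the last is £353.21.
Total paid = 7·£468.00 + £353.21 = £3,629.21.
Total interest = total paid − principal = £3,629.21 − £3,500.00 = £129.21.

£129.21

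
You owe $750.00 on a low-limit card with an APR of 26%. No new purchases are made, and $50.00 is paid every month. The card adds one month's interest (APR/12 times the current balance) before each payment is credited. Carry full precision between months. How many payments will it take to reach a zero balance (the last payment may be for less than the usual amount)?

Monthly rate r = 26%/12 = 2.16667% = 0.0216667.
Recurrence: B ← B·(1+r) − $50.00.
Month 1: interest $16.25; balance after payment $716.25.
Month 2: interest $15.52; balance after payment $681.77.
Closed form: n = −ln(1 − rB₀/P)/ln(1+r) = −ln(0.675)/ln(1.02167) ≈ 18.336, so the balance reaches zero during payment 19.

19 payments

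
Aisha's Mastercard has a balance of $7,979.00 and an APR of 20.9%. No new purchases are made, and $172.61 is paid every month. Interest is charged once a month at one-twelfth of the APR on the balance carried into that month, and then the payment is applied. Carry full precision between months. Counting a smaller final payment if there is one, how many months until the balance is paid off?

95 payments

Monthly rate r = 20.9%/12 = 1.74167% = 0.0174167.
Recurrence: B ← B·(1+r) − $172.61.
Month 1: interest $138.97; balance after payment $7,945.36.
Month 2: interest $138.38; balance after payment $7,911.13.
Closed form: n = −ln(1 − rB₀/P)/ln(1+r) = −ln(0.1949)/ln(1.01742) ≈ 94.705, so the balance reaches zero during payment 95.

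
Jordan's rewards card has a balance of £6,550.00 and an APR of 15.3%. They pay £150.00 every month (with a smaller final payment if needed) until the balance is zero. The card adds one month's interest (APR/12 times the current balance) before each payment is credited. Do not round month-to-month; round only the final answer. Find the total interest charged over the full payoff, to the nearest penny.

Monthly rate r = 15.3%/12 = 1.275% = 0.01275.
Payoff takes n = ⌈−ln(1 − rB₀/P)/ln(1+r)⌉ = ⌈64.219⌉ = 65 payments; the last is £33.07.
Total paid = 64·£150.00 + £33.07 = £9,633.07.
Total interest = total paid − principal = £9,633.07 − £6,550.00 = £3,083.07.

£3,083.07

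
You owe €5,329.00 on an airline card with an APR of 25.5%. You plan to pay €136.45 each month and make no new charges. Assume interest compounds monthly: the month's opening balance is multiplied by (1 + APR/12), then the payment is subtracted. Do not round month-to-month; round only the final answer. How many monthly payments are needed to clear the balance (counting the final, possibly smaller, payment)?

85 months

Monthly rate r = 25.5%/12 = 2.125% = 0.02125.
Recurrence: B ← B·(1+r) − €136.45.
Month 1: interest €113.24; balance after payment €5,305.79.
Month 2: interest €112.75; balance after payment €5,282.09.
Closed form: n = −ln(1 − rB₀/P)/ln(1+r) = −ln(0.17009)/ln(1.02125) ≈ 84.244, so the balance reaches zero during payment 85.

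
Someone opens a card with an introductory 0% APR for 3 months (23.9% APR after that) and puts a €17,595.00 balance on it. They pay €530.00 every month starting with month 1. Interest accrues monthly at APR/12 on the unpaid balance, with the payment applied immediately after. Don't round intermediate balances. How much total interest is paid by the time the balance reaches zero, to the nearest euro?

Promo months 1–3 at r₀ = 0%/12 = 0; months 4+ at r₁ = 23.9%/12 = 0.0199167.
After month 3 (no interest yet): B = €17,595.00 − 3·€530.00 = €16,005.00.
Then at r₁ with €530.00/mo: n₂ = −ln(1 − r₁·B/P)/ln(1+r₁) ≈ 46.65 → 47 more payments.
Total paid = 49·€530.00 + €343.83 = €26,313.83; interest = €26,313.83 − €17,595.00 = €8,718.83.

€8,719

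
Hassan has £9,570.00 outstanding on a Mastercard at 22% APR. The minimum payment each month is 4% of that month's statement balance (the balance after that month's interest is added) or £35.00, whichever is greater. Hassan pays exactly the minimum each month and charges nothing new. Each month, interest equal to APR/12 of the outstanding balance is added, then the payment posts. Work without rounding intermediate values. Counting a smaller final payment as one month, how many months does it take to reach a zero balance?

140 months

Monthly rate r = 22%/12 = 1.83333% = 0.0183333.
While 4% of the post-interest balance exceeds £35.00, each month B ← (B·(1+r))·(1 − 0.04), i.e. B shrinks by the factor (1+r)·0.96 = 0.9776.
This holds for months 1–107. Entering month 108 the balance is £847.54; 4% of the post-interest balance is now below £35.00, so the flat £35.00 minimum applies from here.
From month 108 a fixed £35.00 at rate r clears £847.54 in 33 more payments. Total: 107 + 33 = 140 months.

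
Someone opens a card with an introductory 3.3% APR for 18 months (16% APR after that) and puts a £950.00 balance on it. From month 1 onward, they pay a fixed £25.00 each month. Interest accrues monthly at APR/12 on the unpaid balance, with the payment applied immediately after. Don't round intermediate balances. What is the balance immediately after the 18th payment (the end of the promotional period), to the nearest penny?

Promo months 1–18 at r₀ = 3.3%/12 = 0.00275; months 19+ at r₁ = 16%/12 = 0.0133333.
After month 18: iterate B ← B·(1+r₀) − £25.00 for 18 months → £537.47.

£537.47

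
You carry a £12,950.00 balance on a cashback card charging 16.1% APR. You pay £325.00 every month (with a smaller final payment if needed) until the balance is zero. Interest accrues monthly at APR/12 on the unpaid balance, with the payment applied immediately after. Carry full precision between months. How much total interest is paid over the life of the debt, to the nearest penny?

Monthly rate r = 16.1%/12 = 1.34167% = 0.0134167.
Payoff takes n = ⌈−ln(1 − rB₀/P)/ln(1+r)⌉ = ⌈57.390⌉ = 58 payments; the last is £127.28.
Total paid = 57·£325.00 + £127.28 = £18,652.28.
Total interest = total paid − principal = £18,652.28 − £12,950.00 = £5,702.28.

£5,702.28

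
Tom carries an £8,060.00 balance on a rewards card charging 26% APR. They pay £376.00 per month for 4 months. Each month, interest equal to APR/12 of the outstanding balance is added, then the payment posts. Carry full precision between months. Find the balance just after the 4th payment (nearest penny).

Monthly rate r = 26%/12 = 2.16667% = 0.0216667.
Each month: B ← B·(1+r) − £376.00.
Month 1: interest £174.63; balance after payment £7,858.63.
Month 2: interest £170.27; balance after payment £7,652.90.
Month 3: interest £165.81; balance after payment £7,442.72.
Month 4: interest £161.26; balance after payment £7,227.98.

£7,227.98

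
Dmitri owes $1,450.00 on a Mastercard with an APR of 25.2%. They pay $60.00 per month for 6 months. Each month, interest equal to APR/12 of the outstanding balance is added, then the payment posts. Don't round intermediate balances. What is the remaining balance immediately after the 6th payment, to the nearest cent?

Monthly rate r = 25.2%/12 = 2.1% = 0.021.
Each month: B ← B·(1+r) − $60.00.
Month 1: interest $30.45; balance after payment $1,420.45.
Month 2: interest $29.83; balance after payment $1,390.28.
Month 3: interest $29.20; balance after payment $1,359.48.
Month 4: interest $28.55; balance after payment $1,328.02.
Month 5: interest $27.89; balance after payment $1,295.91.
Month 6: interest $27.21; balance after payment $1,263.13.

$1,263.13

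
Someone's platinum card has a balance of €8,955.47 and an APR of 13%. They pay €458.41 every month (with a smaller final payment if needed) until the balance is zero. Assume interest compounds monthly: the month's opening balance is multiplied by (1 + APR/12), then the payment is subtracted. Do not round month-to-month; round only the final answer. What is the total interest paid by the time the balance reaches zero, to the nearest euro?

Monthly rate r = 13%/12 = 1.08333% = 0.0108333.
Payoff takes n = ⌈−ln(1 − rB₀/P)/ln(1+r)⌉ = ⌈22.069⌉ = 23 payments; the last is €31.98.
Total paid = 22·€458.41 + €31.98 = €10,117.00.
Total interest = total paid − principal = €10,117.00 − €8,955.47 = €1,161.53.

€1,162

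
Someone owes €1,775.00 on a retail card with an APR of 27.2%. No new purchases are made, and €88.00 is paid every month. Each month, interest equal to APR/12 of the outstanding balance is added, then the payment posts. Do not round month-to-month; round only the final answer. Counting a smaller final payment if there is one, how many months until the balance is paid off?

Monthly rate r = 27.2%/12 = 2.26667% = 0.0226667.
Recurrence: B ← B·(1+r) − €88.00.
Month 1: interest €40.23; balance after payment €1,727.23.
Month 2: interest €39.15; balance after payment €1,678.38.
Closed form: n = −ln(1 − rB₀/P)/ln(1+r) = −ln(0.5428)/ln(1.02267) ≈ 27.261, so the balance reaches zero during payment 28.

28 months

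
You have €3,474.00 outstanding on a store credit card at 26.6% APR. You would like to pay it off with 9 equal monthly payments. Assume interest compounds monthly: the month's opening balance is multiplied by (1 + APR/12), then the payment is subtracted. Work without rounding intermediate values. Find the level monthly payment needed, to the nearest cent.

€430.03

Monthly rate r = 26.6%/12 = 2.21667% = 0.0221667.
Level-payment amortization: P = B₀·r / (1 − (1+r)^(−n)) = 3474.00·0.0221667 / (1 − 1.02217^(−9)).
Denominator 1 − (1+r)^(−9) = 0.17907294.
P = 77.007 / 0.17907294 ≈ 430.03.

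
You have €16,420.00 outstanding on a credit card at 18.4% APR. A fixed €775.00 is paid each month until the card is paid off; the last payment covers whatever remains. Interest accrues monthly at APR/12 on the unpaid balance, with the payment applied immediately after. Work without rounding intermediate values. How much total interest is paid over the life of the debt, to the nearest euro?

Monthly rate r = 18.4%/12 = 1.53333% = 0.0153333.
Payoff takes n = ⌈−ln(1 − rB₀/P)/ln(1+r)⌉ = ⌈25.816⌉ = 26 payments; the last is €633.64.
Total paid = 25·€775.00 + €633.64 = €20,008.64.
Total interest = total paid − principal = €20,008.64 − €16,420.00 = €3,588.64.

€3,589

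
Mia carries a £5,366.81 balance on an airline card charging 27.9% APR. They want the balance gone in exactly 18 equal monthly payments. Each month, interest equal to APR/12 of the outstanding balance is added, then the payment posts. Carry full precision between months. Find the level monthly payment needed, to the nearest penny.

Monthly rate r = 27.9%/12 = 2.325% = 0.02325.
Level-payment amortization: P = B₀·r / (1 − (1+r)^(−n)) = 5366.81·0.02325 / (1 − 1.02325^(−18)).
Denominator 1 − (1+r)^(−18) = 0.338806706.
P = 124.778 / 0.338806706 ≈ 368.29.

£368.29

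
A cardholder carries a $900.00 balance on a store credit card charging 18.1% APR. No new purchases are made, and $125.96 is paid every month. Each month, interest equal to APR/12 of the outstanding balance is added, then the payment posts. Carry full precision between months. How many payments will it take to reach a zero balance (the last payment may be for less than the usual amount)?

8 payments

Monthly rate r = 18.1%/12 = 1.50833% = 0.0150833.
Recurrence: B ← B·(1+r) − $125.96.
Month 1: interest $13.58; balance after payment $787.62.
Month 2: interest $11.88; balance after payment $673.53.
Closed form: n = −ln(1 − rB₀/P)/ln(1+r) = −ln(0.89223)/ln(1.01508) ≈ 7.617, so the balance reaches zero during payment 8.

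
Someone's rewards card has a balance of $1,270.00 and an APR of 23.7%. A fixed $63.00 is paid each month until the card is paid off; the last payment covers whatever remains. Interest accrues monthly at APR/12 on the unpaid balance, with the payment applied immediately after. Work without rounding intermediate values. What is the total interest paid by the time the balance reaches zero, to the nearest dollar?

Monthly rate r = 23.7%/12 = 1.975% = 0.01975.
Payoff takes n = ⌈−ln(1 − rB₀/P)/ln(1+r)⌉ = ⌈25.960⌉ = 26 payments; the last is $60.53.
Total paid = 25·$63.00 + $60.53 = $1,635.53.
Total interest = total paid − principal = $1,635.53 − $1,270.00 = $365.53.

$366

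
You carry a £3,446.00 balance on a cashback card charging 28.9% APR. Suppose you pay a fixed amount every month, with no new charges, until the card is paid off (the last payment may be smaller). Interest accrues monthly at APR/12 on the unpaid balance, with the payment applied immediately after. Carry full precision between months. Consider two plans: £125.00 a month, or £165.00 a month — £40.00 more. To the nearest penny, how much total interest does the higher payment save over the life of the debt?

Monthly rate r = 28.9%/12 = 2.40833% = 0.0240833.
At £125.00/mo: n = ⌈−ln(1 − rB₀/P)/ln(1+r)⌉ = 46 payments (last £102.79); total interest = total paid − £3,446.00 = £2,281.79.
At £165.00/mo: 30 payments (last £62.72); total interest £1,401.72.
Interest saved = £2,281.79 − £1,401.72 = £880.07.

£880.07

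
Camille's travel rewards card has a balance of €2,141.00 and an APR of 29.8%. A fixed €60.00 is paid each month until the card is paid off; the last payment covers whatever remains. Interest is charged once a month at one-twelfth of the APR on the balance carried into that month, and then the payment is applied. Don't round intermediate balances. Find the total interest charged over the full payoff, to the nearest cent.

€3,173.70

Monthly rate r = 29.8%/12 = 2.48333% = 0.0248333.
Payoff takes n = ⌈−ln(1 − rB₀/P)/ln(1+r)⌉ = ⌈88.575⌉ = 89 payments; the last is €34.70.
Total paid = 88·€60.00 + €34.70 = €5,314.70.
Total interest = total paid − principal = €5,314.70 − €2,141.00 = €3,173.70.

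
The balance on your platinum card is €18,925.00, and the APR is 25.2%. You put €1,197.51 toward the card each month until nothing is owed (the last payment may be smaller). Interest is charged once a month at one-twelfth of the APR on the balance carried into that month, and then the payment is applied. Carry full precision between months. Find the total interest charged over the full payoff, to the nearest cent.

€4,315.48

Monthly rate r = 25.2%/12 = 2.1% = 0.021.
Payoff takes n = ⌈−ln(1 − rB₀/P)/ln(1+r)⌉ = ⌈19.405⌉ = 20 payments; the last is €487.79.
Total paid = 19·€1,197.51 + €487.79 = €23,240.48.
Total interest = total paid − principal = €23,240.48 − €18,925.00 = €4,315.48.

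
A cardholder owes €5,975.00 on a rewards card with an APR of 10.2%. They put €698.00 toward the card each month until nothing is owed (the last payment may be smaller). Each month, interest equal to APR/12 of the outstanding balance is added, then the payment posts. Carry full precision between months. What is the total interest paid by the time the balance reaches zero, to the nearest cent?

€255.06

Monthly rate r = 10.2%/12 = 0.85% = 0.0085.
Payoff takes n = ⌈−ln(1 − rB₀/P)/ln(1+r)⌉ = ⌈8.925⌉ = 9 payments; the last is €646.06.
Total paid = 8·€698.00 + €646.06 = €6,230.06.
Total interest = total paid − principal = €6,230.06 − €5,975.00 = €255.06.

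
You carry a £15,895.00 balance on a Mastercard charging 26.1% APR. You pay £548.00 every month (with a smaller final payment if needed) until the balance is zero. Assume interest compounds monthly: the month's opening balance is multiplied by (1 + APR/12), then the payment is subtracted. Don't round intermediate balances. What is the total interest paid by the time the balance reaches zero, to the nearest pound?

Monthly rate r = 26.1%/12 = 2.175% = 0.02175.
Payoff takes n = ⌈−ln(1 − rB₀/P)/ln(1+r)⌉ = ⌈46.317⌉ = 47 payments; the last is £175.20.
Total paid = 46·£548.00 + £175.20 = £25,383.20.
Total interest = total paid − principal = £25,383.20 − £15,895.00 = £9,488.20.

£9,488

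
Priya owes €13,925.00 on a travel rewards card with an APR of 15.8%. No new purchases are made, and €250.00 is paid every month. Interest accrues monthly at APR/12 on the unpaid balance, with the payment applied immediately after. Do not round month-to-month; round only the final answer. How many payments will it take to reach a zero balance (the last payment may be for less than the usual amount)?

102 payments

Monthly rate r = 15.8%/12 = 1.31667% = 0.0131667.
Recurrence: B ← B·(1+r) − €250.00.
Month 1: interest €183.35; balance after payment €13,858.35.
Month 2: interest €182.47; balance after payment €13,790.81.
Closed form: n = −ln(1 − rB₀/P)/ln(1+r) = −ln(0.26662)/ln(1.01317) ≈ 101.060, so the balance reaches zero during payment 102.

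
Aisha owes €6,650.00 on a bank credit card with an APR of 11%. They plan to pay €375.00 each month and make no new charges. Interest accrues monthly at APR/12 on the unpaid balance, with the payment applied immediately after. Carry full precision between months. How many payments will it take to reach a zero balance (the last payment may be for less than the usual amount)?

Monthly rate r = 11%/12 = 0.916667% = 0.00916667.
Recurrence: B ← B·(1+r) − €375.00.
Month 1: interest €60.96; balance after payment €6,335.96.
Month 2: interest €58.08; balance after payment €6,019.04.
Closed form: n = −ln(1 − rB₀/P)/ln(1+r) = −ln(0.83744)/ln(1.00917) ≈ 19.441, so the balance reaches zero during payment 20.

20 payments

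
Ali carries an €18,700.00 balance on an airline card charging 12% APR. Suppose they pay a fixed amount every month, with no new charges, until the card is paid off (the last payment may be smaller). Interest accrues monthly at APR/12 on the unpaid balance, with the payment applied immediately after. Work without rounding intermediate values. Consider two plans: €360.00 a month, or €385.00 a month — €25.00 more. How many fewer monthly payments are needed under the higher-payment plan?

7 fewer payments

Monthly rate r = 12%/12 = 1% = 0.01.
At €360.00/mo: n = ⌈−ln(1 − rB₀/P)/ln(1+r)⌉ = 74 payments (last €233.34); total interest = total paid − €18,700.00 = €7,813.34.
At €385.00/mo: 67 payments (last €319.65); total interest €7,029.65.
Payments saved = 74 − 67 = 7.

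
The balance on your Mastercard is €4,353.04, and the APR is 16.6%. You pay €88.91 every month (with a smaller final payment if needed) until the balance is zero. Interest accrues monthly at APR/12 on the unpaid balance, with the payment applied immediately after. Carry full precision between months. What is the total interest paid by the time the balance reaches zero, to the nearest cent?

€2,966.28

Monthly rate r = 16.6%/12 = 1.38333% = 0.0138333.
Payoff takes n = ⌈−ln(1 − rB₀/P)/ln(1+r)⌉ = ⌈82.321⌉ = 83 payments; the last is €28.70.
Total paid = 82·€88.91 + €28.70 = €7,319.32.
Total interest = total paid − principal = €7,319.32 − €4,353.04 = €2,966.28.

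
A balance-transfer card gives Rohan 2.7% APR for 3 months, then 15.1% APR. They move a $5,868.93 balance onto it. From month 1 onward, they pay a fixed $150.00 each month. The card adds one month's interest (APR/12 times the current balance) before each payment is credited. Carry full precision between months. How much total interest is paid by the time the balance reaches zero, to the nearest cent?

$1,924.47

Promo months 1–3 at r₀ = 2.7%/12 = 0.00225; months 4+ at r₁ = 15.1%/12 = 0.0125833.
After month 3: iterate B ← B·(1+r₀) − $150.00 for 3 months → $5,457.62.
Then at r₁ with $150.00/mo: n₂ = −ln(1 − r₁·B/P)/ln(1+r₁) ≈ 48.96 → 49 more payments.
Total paid = 51·$150.00 + $143.40 = $7,793.40; interest = $7,793.40 − $5,868.93 = $1,924.47.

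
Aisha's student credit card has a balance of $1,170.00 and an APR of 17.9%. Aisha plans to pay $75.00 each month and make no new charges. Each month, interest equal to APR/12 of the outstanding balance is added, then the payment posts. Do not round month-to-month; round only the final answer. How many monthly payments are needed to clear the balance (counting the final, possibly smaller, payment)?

Monthly rate r = 17.9%/12 = 1.49167% = 0.0149167.
Recurrence: B ← B·(1+r) − $75.00.
Month 1: interest $17.45; balance after payment $1,112.45.
Month 2: interest $16.59; balance after payment $1,054.05.
Closed form: n = −ln(1 − rB₀/P)/ln(1+r) = −ln(0.7673)/ln(1.01492) ≈ 17.889, so the balance reaches zero during payment 18.

18 payments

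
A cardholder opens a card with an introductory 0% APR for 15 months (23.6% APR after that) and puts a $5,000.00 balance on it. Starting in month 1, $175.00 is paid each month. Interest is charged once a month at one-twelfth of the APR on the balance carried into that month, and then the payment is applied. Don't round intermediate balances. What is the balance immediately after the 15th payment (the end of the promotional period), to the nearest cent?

$2,375.00

Promo months 1–15 at r₀ = 0%/12 = 0; months 16+ at r₁ = 23.6%/12 = 0.0196667.
After month 15 (no interest yet): B = $5,000.00 − 15·$175.00 = $2,375.00.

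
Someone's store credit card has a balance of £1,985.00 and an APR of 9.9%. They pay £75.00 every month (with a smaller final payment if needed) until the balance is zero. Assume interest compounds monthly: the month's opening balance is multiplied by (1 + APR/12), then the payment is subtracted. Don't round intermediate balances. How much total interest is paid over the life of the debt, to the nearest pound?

Monthly rate r = 9.9%/12 = 0.825% = 0.00825.
Payoff takes n = ⌈−ln(1 − rB₀/P)/ln(1+r)⌉ = ⌈29.983⌉ = 30 payments; the last is £73.76.
Total paid = 29·£75.00 + £73.76 = £2,248.76.
Total interest = total paid − principal = £2,248.76 − £1,985.00 = £263.76.

£264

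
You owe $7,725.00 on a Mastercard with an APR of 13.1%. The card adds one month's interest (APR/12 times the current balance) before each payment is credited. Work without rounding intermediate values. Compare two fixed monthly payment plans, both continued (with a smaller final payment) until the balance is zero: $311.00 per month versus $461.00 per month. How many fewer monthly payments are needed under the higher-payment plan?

Monthly rate r = 13.1%/12 = 1.09167% = 0.0109167.
At $311.00/mo: n = ⌈−ln(1 − rB₀/P)/ln(1+r)⌉ = 30 payments (last $41.31); total interest = total paid − $7,725.00 = $1,335.31.
At $461.00/mo: 19 payments (last $280.69); total interest $853.69.
Payments saved = 30 − 19 = 11.

11 fewer payments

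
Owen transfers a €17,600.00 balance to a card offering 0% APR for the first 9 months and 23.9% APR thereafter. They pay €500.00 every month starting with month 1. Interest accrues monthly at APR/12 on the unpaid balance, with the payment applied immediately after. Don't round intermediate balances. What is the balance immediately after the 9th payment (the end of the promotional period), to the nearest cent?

€13,100.00

Promo months 1–9 at r₀ = 0%/12 = 0; months 10+ at r₁ = 23.9%/12 = 0.0199167.
After month 9 (no interest yet): B = €17,600.00 − 9·€500.00 = €13,100.00.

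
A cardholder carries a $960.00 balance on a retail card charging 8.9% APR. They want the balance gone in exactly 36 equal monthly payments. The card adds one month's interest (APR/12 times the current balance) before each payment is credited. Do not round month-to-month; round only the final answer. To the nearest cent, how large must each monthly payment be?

Monthly rate r = 8.9%/12 = 0.741667% = 0.00741667.
Level-payment amortization: P = B₀·r / (1 − (1+r)^(−n)) = 960.00·0.00741667 / (1 − 1.00742^(−36)).
Denominator 1 − (1+r)^(−36) = 0.233572172.
P = 7.12 / 0.233572172 ≈ 30.48.

$30.48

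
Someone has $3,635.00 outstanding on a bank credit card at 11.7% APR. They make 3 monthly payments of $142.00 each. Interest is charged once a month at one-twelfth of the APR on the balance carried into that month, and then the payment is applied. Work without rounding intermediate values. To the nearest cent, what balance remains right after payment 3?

$3,312.20

Monthly rate r = 11.7%/12 = 0.975% = 0.00975.
Each month: B ← B·(1+r) − $142.00.
Month 1: interest $35.44; balance after payment $3,528.44.
Month 2: interest $34.40; balance after payment $3,420.84.
Month 3: interest $33.35; balance after payment $3,312.20.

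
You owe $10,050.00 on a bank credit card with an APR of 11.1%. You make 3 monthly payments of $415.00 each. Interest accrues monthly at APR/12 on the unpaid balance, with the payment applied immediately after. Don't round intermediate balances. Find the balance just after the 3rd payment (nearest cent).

$9,074.92

Monthly rate r = 11.1%/12 = 0.925% = 0.00925.
Each month: B ← B·(1+r) − $415.00.
Month 1: interest $92.96; balance after payment $9,727.96.
Month 2: interest $89.98; balance after payment $9,402.95.
Month 3: interest $86.98; balance after payment $9,074.92.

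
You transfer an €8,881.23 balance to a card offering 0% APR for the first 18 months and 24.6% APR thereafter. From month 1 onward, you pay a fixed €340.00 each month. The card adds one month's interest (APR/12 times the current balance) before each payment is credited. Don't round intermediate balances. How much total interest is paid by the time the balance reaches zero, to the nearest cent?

Promo months 1–18 at r₀ = 0%/12 = 0; months 19+ at r₁ = 24.6%/12 = 0.0205.
After month 18 (no interest yet): B = €8,881.23 − 18·€340.00 = €2,761.23.
Then at r₁ with €340.00/mo: n₂ = −ln(1 − r₁·B/P)/ln(1+r₁) ≈ 8.97 → 9 more payments.
Total paid = 26·€340.00 + €331.21 = €9,171.21; interest = €9,171.21 − €8,881.23 = €289.98.

€289.98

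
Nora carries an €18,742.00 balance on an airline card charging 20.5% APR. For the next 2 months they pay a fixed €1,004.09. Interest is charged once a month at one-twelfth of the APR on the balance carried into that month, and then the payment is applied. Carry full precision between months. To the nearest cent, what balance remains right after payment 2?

Monthly rate r = 20.5%/12 = 1.70833% = 0.0170833.
Each month: B ← B·(1+r) − €1,004.09.
Month 1: interest €320.18; balance after payment €18,058.09.
Month 2: interest €308.49; balance after payment €17,362.49.

€17,362.49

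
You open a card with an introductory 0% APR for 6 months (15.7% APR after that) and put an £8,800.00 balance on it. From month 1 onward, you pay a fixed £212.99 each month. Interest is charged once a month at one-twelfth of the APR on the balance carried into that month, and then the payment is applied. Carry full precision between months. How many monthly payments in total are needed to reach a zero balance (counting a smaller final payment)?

54 payments

Promo months 1–6 at r₀ = 0%/12 = 0; months 7+ at r₁ = 15.7%/12 = 0.0130833.
After month 6 (no interest yet): B = £8,800.00 − 6·£212.99 = £7,522.06.
Then at r₁ with £212.99/mo: n₂ = −ln(1 − r₁·B/P)/ln(1+r₁) ≈ 47.70 → 48 more payments.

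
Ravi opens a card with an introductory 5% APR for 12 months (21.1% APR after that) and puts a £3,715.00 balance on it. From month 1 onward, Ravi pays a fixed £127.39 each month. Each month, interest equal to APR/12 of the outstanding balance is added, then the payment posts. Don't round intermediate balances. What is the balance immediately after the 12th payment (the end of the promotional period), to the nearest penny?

£2,340.86

Promo months 1–12 at r₀ = 5%/12 = 0.00416667; months 13+ at r₁ = 21.1%/12 = 0.0175833.
After month 12: iterate B ← B·(1+r₀) − £127.39 for 12 months → £2,340.86.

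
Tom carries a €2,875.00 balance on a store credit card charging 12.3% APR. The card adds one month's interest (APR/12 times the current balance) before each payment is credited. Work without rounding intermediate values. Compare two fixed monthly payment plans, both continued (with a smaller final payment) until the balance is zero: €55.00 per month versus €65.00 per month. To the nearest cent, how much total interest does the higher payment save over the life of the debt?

Monthly rate r = 12.3%/12 = 1.025% = 0.01025.
At €55.00/mo: n = ⌈−ln(1 − rB₀/P)/ln(1+r)⌉ = 76 payments (last €14.04); total interest = total paid − €2,875.00 = €1,264.04.
At €65.00/mo: 60 payments (last €14.74); total interest €974.74.
Interest saved = €1,264.04 − €974.74 = €289.30.

€289.30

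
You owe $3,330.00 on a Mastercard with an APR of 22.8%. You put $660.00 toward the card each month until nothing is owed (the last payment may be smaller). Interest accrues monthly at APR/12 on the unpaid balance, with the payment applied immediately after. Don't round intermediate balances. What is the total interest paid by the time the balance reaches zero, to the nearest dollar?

$205

Monthly rate r = 22.8%/12 = 1.9% = 0.019.
Payoff takes n = ⌈−ln(1 − rB₀/P)/ln(1+r)⌉ = ⌈5.354⌉ = 6 payments; the last is $235.18.
Total paid = 5·$660.00 + $235.18 = $3,535.18.
Total interest = total paid − principal = $3,535.18 − $3,330.00 = $205.18.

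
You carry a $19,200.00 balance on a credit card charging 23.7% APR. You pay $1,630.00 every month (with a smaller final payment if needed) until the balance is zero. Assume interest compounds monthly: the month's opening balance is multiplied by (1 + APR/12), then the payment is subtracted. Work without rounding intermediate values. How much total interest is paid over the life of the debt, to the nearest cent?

Monthly rate r = 23.7%/12 = 1.975% = 0.01975.
Payoff takes n = ⌈−ln(1 − rB₀/P)/ln(1+r)⌉ = ⌈13.539⌉ = 14 payments; the last is $883.17.
Total paid = 13·$1,630.00 + $883.17 = $22,073.17.
Total interest = total paid − principal = $22,073.17 − $19,200.00 = $2,873.17.

$2,873.17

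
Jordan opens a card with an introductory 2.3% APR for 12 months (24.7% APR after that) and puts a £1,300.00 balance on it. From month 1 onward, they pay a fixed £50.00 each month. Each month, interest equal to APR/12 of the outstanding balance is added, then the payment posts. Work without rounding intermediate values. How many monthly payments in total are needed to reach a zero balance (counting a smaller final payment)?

Promo months 1–12 at r₀ = 2.3%/12 = 0.00191667; months 13+ at r₁ = 24.7%/12 = 0.0205833.
After month 12: iterate B ← B·(1+r₀) − £50.00 for 12 months → £723.85.
Then at r₁ with £50.00/mo: n₂ = −ln(1 − r₁·B/P)/ln(1+r₁) ≈ 17.37 → 18 more payments.

30 months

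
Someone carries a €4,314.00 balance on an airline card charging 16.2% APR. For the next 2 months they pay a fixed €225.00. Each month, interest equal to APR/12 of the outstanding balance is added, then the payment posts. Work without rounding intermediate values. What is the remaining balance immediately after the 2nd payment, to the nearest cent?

€3,978.23

Monthly rate r = 16.2%/12 = 1.35% = 0.0135.
Each month: B ← B·(1+r) − €225.00.
Month 1: interest €58.24; balance after payment €4,147.24.
Month 2: interest €55.99; balance after payment €3,978.23.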